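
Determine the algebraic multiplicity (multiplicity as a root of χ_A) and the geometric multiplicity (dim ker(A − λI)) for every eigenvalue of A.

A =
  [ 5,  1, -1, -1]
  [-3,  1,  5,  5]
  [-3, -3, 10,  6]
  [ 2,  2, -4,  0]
λ = 4: alg = 4, geom = 2

Step 1 — factor the characteristic polynomial to read off the algebraic multiplicities:
  χ_A(x) = (x - 4)^4

Step 2 — compute geometric multiplicities via the rank-nullity identity g(λ) = n − rank(A − λI):
  rank(A − (4)·I) = 2, so dim ker(A − (4)·I) = n − 2 = 2

Summary:
  λ = 4: algebraic multiplicity = 4, geometric multiplicity = 2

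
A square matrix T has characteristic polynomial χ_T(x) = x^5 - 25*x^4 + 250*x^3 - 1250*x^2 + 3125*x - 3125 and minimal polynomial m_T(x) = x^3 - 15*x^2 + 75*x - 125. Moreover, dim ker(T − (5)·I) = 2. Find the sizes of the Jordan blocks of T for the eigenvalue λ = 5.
Block sizes for λ = 5: [3, 2]

Step 1 — from the characteristic polynomial, algebraic multiplicity of λ = 5 is 5. From dim ker(T − (5)·I) = 2, there are exactly 2 Jordan blocks for λ = 5.
Step 2 — from the minimal polynomial, the factor (x − 5)^3 tells us the largest block for λ = 5 has size 3.
Step 3 — with total size 5, 2 blocks, and largest block 3, the block sizes (in nonincreasing order) are [3, 2].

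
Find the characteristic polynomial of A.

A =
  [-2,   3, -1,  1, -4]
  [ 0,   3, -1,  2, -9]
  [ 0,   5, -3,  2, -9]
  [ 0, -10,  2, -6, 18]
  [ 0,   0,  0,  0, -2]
x^5 + 10*x^4 + 40*x^3 + 80*x^2 + 80*x + 32

Expanding det(x·I − A) (e.g. by cofactor expansion or by noting that A is similar to its Jordan form J, which has the same characteristic polynomial as A) gives
  χ_A(x) = x^5 + 10*x^4 + 40*x^3 + 80*x^2 + 80*x + 32
which factors as (x + 2)^5. The eigenvalues (with algebraic multiplicities) are λ = -2 with multiplicity 5.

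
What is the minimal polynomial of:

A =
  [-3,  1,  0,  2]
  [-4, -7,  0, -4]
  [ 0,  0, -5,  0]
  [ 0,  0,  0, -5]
x^2 + 10*x + 25

The characteristic polynomial is χ_A(x) = (x + 5)^4, so the eigenvalues are known. The minimal polynomial is
  m_A(x) = Π_λ (x − λ)^{k_λ}
where k_λ is the size of the *largest* Jordan block for λ (equivalently, the smallest k with (A − λI)^k v = 0 for every generalised eigenvector v of λ).

  λ = -5: largest Jordan block has size 2, contributing (x + 5)^2

So m_A(x) = (x + 5)^2 = x^2 + 10*x + 25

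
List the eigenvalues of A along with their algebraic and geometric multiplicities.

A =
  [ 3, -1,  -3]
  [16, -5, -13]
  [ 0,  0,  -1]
λ = -1: alg = 3, geom = 1

Step 1 — factor the characteristic polynomial to read off the algebraic multiplicities:
  χ_A(x) = (x + 1)^3

Step 2 — compute geometric multiplicities via the rank-nullity identity g(λ) = n − rank(A − λI):
  rank(A − (-1)·I) = 2, so dim ker(A − (-1)·I) = n − 2 = 1

Summary:
  λ = -1: algebraic multiplicity = 3, geometric multiplicity = 1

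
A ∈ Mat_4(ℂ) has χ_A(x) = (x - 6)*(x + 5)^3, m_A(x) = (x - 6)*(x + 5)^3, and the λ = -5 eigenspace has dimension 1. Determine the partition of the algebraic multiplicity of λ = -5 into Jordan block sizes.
Block sizes for λ = -5: [3]

Step 1 — from the characteristic polynomial, algebraic multiplicity of λ = -5 is 3. From dim ker(A − (-5)·I) = 1, there are exactly 1 Jordan blocks for λ = -5.
Step 2 — from the minimal polynomial, the factor (x + 5)^3 tells us the largest block for λ = -5 has size 3.
Step 3 — with total size 3, 1 blocks, and largest block 3, the block sizes (in nonincreasing order) are [3].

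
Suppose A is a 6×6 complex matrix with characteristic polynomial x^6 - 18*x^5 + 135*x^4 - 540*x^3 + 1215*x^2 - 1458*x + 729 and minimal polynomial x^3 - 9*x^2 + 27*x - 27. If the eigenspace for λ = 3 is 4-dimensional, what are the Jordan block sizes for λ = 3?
Block sizes for λ = 3: [3, 1, 1, 1]

Step 1 — from the characteristic polynomial, algebraic multiplicity of λ = 3 is 6. From dim ker(A − (3)·I) = 4, there are exactly 4 Jordan blocks for λ = 3.
Step 2 — from the minimal polynomial, the factor (x − 3)^3 tells us the largest block for λ = 3 has size 3.
Step 3 — with total size 6, 4 blocks, and largest block 3, the block sizes (in nonincreasing order) are [3, 1, 1, 1].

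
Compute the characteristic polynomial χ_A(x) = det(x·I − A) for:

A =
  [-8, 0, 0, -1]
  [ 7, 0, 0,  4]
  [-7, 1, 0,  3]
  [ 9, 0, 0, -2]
x^4 + 10*x^3 + 25*x^2

Expanding det(x·I − A) (e.g. by cofactor expansion or by noting that A is similar to its Jordan form J, which has the same characteristic polynomial as A) gives
  χ_A(x) = x^4 + 10*x^3 + 25*x^2
which factors as x^2*(x + 5)^2. The eigenvalues (with algebraic multiplicities) are λ = -5 with multiplicity 2, λ = 0 with multiplicity 2.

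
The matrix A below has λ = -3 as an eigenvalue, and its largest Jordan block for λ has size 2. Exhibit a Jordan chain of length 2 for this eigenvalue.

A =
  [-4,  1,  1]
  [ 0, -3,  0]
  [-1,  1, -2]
A Jordan chain for λ = -3 of length 2:
v_1 = (-1, 0, -1)ᵀ
v_2 = (1, 0, 0)ᵀ

Let N = A − (-3)·I. We want v_2 with N^2 v_2 = 0 but N^1 v_2 ≠ 0; then v_{j-1} := N · v_j for j = 2, …, 2.

Pick v_2 = (1, 0, 0)ᵀ.
Then v_1 = N · v_2 = (-1, 0, -1)ᵀ.

Sanity check: (A − (-3)·I) v_1 = (0, 0, 0)ᵀ = 0. ✓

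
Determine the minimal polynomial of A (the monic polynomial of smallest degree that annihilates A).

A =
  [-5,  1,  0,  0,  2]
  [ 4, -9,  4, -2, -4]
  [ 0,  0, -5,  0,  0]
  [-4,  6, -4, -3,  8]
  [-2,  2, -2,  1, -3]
x^2 + 10*x + 25

The characteristic polynomial is χ_A(x) = (x + 5)^5, so the eigenvalues are known. The minimal polynomial is
  m_A(x) = Π_λ (x − λ)^{k_λ}
where k_λ is the size of the *largest* Jordan block for λ (equivalently, the smallest k with (A − λI)^k v = 0 for every generalised eigenvector v of λ).

  λ = -5: largest Jordan block has size 2, contributing (x + 5)^2

So m_A(x) = (x + 5)^2 = x^2 + 10*x + 25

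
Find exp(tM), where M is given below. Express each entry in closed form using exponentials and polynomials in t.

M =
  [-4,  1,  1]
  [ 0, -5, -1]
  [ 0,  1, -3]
e^{tM} =
  [exp(-4*t), t*exp(-4*t), t*exp(-4*t)]
  [0, -t*exp(-4*t) + exp(-4*t), -t*exp(-4*t)]
  [0, t*exp(-4*t), t*exp(-4*t) + exp(-4*t)]

Strategy: write M = P · J · P⁻¹ where J is a Jordan canonical form, so e^{tM} = P · e^{tJ} · P⁻¹, and e^{tJ} can be computed block-by-block.

M has Jordan form
J =
  [-4,  1,  0]
  [ 0, -4,  0]
  [ 0,  0, -4]
(up to reordering of blocks).

Per-block formulas:
  For a 2×2 Jordan block J_2(-4): exp(t · J_2(-4)) = e^(-4t)·(I + t·N), where N is the 2×2 nilpotent shift.
  For a 1×1 block at λ = -4: exp(t · [-4]) = [e^(-4t)].

After assembling e^{tJ} and conjugating by P, we get:

e^{tM} =
  [exp(-4*t), t*exp(-4*t), t*exp(-4*t)]
  [0, -t*exp(-4*t) + exp(-4*t), -t*exp(-4*t)]
  [0, t*exp(-4*t), t*exp(-4*t) + exp(-4*t)]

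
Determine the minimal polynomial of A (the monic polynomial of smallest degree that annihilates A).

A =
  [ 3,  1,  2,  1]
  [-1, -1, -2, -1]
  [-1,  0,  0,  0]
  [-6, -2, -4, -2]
x^3

The characteristic polynomial is χ_A(x) = x^4, so the eigenvalues are known. The minimal polynomial is
  m_A(x) = Π_λ (x − λ)^{k_λ}
where k_λ is the size of the *largest* Jordan block for λ (equivalently, the smallest k with (A − λI)^k v = 0 for every generalised eigenvector v of λ).

  λ = 0: largest Jordan block has size 3, contributing (x − 0)^3

So m_A(x) = x^3 = x^3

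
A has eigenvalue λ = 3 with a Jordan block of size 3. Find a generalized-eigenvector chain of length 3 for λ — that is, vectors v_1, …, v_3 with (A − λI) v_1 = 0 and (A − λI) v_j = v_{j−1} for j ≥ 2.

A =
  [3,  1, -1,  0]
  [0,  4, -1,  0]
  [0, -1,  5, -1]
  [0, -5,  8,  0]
A Jordan chain for λ = 3 of length 3:
v_1 = (2, 2, 2, 2)ᵀ
v_2 = (1, 1, -1, -5)ᵀ
v_3 = (0, 1, 0, 0)ᵀ

Let N = A − (3)·I. We want v_3 with N^3 v_3 = 0 but N^2 v_3 ≠ 0; then v_{j-1} := N · v_j for j = 3, …, 2.

Pick v_3 = (0, 1, 0, 0)ᵀ.
Then v_2 = N · v_3 = (1, 1, -1, -5)ᵀ.
Then v_1 = N · v_2 = (2, 2, 2, 2)ᵀ.

Sanity check: (A − (3)·I) v_1 = (0, 0, 0, 0)ᵀ = 0. ✓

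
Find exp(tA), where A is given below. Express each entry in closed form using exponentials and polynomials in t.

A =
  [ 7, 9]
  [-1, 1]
e^{tA} =
  [3*t*exp(4*t) + exp(4*t), 9*t*exp(4*t)]
  [-t*exp(4*t), -3*t*exp(4*t) + exp(4*t)]

Strategy: write A = P · J · P⁻¹ where J is a Jordan canonical form, so e^{tA} = P · e^{tJ} · P⁻¹, and e^{tJ} can be computed block-by-block.

A has Jordan form
J =
  [4, 1]
  [0, 4]
(up to reordering of blocks).

Per-block formulas:
  For a 2×2 Jordan block J_2(4): exp(t · J_2(4)) = e^(4t)·(I + t·N), where N is the 2×2 nilpotent shift.

After assembling e^{tJ} and conjugating by P, we get:

e^{tA} =
  [3*t*exp(4*t) + exp(4*t), 9*t*exp(4*t)]
  [-t*exp(4*t), -3*t*exp(4*t) + exp(4*t)]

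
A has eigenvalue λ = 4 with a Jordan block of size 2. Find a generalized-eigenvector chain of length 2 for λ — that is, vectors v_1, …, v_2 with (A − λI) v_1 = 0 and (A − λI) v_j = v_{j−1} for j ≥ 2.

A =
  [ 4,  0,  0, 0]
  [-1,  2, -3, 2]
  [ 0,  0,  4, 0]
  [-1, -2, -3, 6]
A Jordan chain for λ = 4 of length 2:
v_1 = (0, -1, 0, -1)ᵀ
v_2 = (1, 0, 0, 0)ᵀ

Let N = A − (4)·I. We want v_2 with N^2 v_2 = 0 but N^1 v_2 ≠ 0; then v_{j-1} := N · v_j for j = 2, …, 2.

Pick v_2 = (1, 0, 0, 0)ᵀ.
Then v_1 = N · v_2 = (0, -1, 0, -1)ᵀ.

Sanity check: (A − (4)·I) v_1 = (0, 0, 0, 0)ᵀ = 0. ✓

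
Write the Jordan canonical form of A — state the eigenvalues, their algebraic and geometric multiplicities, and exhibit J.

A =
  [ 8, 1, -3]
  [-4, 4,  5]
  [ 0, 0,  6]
J_3(6)

The characteristic polynomial is
  det(x·I − A) = x^3 - 18*x^2 + 108*x - 216 = (x - 6)^3

Eigenvalues and multiplicities (the geometric multiplicity of λ is n − rank(A − λI), which equals the number of Jordan blocks for λ):
  λ = 6: algebraic multiplicity = 3, geometric multiplicity = 1

Determining the block sizes for each eigenvalue:
  λ = 6: one block (gm = 1), so the single block has size am = 3 → block sizes [3]

Assembling the blocks gives a Jordan form
J =
  [6, 1, 0]
  [0, 6, 1]
  [0, 0, 6]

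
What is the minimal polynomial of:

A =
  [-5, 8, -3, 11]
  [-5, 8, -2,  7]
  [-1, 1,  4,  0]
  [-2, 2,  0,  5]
x^3 - 9*x^2 + 27*x - 27

The characteristic polynomial is χ_A(x) = (x - 3)^4, so the eigenvalues are known. The minimal polynomial is
  m_A(x) = Π_λ (x − λ)^{k_λ}
where k_λ is the size of the *largest* Jordan block for λ (equivalently, the smallest k with (A − λI)^k v = 0 for every generalised eigenvector v of λ).

  λ = 3: largest Jordan block has size 3, contributing (x − 3)^3

So m_A(x) = (x - 3)^3 = x^3 - 9*x^2 + 27*x - 27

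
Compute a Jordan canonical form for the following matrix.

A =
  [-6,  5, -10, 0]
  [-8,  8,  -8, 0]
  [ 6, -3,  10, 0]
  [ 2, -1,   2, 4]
J_2(4) ⊕ J_1(4) ⊕ J_1(4)

The characteristic polynomial is
  det(x·I − A) = x^4 - 16*x^3 + 96*x^2 - 256*x + 256 = (x - 4)^4

Eigenvalues and multiplicities (the geometric multiplicity of λ is n − rank(A − λI), which equals the number of Jordan blocks for λ):
  λ = 4: algebraic multiplicity = 4, geometric multiplicity = 3

Determining the block sizes for each eigenvalue:
  λ = 4: 3 blocks summing to 4 forces exactly one block of size 2 and the rest size 1 → block sizes [2, 1, 1]

Assembling the blocks gives a Jordan form
J =
  [4, 1, 0, 0]
  [0, 4, 0, 0]
  [0, 0, 4, 0]
  [0, 0, 0, 4]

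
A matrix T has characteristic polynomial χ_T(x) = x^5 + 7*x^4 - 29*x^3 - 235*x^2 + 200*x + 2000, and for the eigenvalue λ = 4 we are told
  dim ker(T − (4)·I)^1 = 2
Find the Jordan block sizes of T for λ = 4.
Block sizes for λ = 4: [1, 1]

From the dimensions of kernels of powers, the number of Jordan blocks of size at least j is d_j − d_{j−1} where d_j = dim ker(N^j) (with d_0 = 0). Computing the differences gives [2].
The number of blocks of size exactly k is (#blocks of size ≥ k) − (#blocks of size ≥ k + 1), so the partition is: 2 block(s) of size 1.
In nonincreasing order the block sizes are [1, 1].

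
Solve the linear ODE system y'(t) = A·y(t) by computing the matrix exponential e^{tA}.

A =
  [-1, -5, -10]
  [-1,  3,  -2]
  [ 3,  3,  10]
e^{tA} =
  [-5*t*exp(4*t) + exp(4*t), -5*t*exp(4*t), -10*t*exp(4*t)]
  [-t*exp(4*t), -t*exp(4*t) + exp(4*t), -2*t*exp(4*t)]
  [3*t*exp(4*t), 3*t*exp(4*t), 6*t*exp(4*t) + exp(4*t)]

Strategy: write A = P · J · P⁻¹ where J is a Jordan canonical form, so e^{tA} = P · e^{tJ} · P⁻¹, and e^{tJ} can be computed block-by-block.

A has Jordan form
J =
  [4, 1, 0]
  [0, 4, 0]
  [0, 0, 4]
(up to reordering of blocks).

Per-block formulas:
  For a 2×2 Jordan block J_2(4): exp(t · J_2(4)) = e^(4t)·(I + t·N), where N is the 2×2 nilpotent shift.
  For a 1×1 block at λ = 4: exp(t · [4]) = [e^(4t)].

After assembling e^{tJ} and conjugating by P, we get:

e^{tA} =
  [-5*t*exp(4*t) + exp(4*t), -5*t*exp(4*t), -10*t*exp(4*t)]
  [-t*exp(4*t), -t*exp(4*t) + exp(4*t), -2*t*exp(4*t)]
  [3*t*exp(4*t), 3*t*exp(4*t), 6*t*exp(4*t) + exp(4*t)]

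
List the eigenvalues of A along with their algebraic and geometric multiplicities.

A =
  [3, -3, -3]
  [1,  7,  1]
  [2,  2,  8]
λ = 6: alg = 3, geom = 2

Step 1 — factor the characteristic polynomial to read off the algebraic multiplicities:
  χ_A(x) = (x - 6)^3

Step 2 — compute geometric multiplicities via the rank-nullity identity g(λ) = n − rank(A − λI):
  rank(A − (6)·I) = 1, so dim ker(A − (6)·I) = n − 1 = 2

Summary:
  λ = 6: algebraic multiplicity = 3, geometric multiplicity = 2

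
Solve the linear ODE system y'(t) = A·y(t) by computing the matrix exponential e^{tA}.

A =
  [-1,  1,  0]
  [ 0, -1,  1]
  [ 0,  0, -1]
e^{tA} =
  [exp(-t), t*exp(-t), t^2*exp(-t)/2]
  [0, exp(-t), t*exp(-t)]
  [0, 0, exp(-t)]

Strategy: write A = P · J · P⁻¹ where J is a Jordan canonical form, so e^{tA} = P · e^{tJ} · P⁻¹, and e^{tJ} can be computed block-by-block.

A has Jordan form
J =
  [-1,  1,  0]
  [ 0, -1,  1]
  [ 0,  0, -1]
(up to reordering of blocks).

Per-block formulas:
  For a 3×3 Jordan block J_3(-1): exp(t · J_3(-1)) = e^(-1t)·(I + t·N + (t^2/2)·N^2), where N is the 3×3 nilpotent shift.

After assembling e^{tJ} and conjugating by P, we get:

e^{tA} =
  [exp(-t), t*exp(-t), t^2*exp(-t)/2]
  [0, exp(-t), t*exp(-t)]
  [0, 0, exp(-t)]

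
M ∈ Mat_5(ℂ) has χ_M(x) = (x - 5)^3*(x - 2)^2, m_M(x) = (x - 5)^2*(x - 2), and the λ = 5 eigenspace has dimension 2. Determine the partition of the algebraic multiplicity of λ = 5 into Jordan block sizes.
Block sizes for λ = 5: [2, 1]

Step 1 — from the characteristic polynomial, algebraic multiplicity of λ = 5 is 3. From dim ker(M − (5)·I) = 2, there are exactly 2 Jordan blocks for λ = 5.
Step 2 — from the minimal polynomial, the factor (x − 5)^2 tells us the largest block for λ = 5 has size 2.
Step 3 — with total size 3, 2 blocks, and largest block 2, the block sizes (in nonincreasing order) are [2, 1].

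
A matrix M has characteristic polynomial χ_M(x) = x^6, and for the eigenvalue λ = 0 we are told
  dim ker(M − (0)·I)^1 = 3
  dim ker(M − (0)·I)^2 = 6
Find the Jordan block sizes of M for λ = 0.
Block sizes for λ = 0: [2, 2, 2]

From the dimensions of kernels of powers, the number of Jordan blocks of size at least j is d_j − d_{j−1} where d_j = dim ker(N^j) (with d_0 = 0). Computing the differences gives [3, 3].
The number of blocks of size exactly k is (#blocks of size ≥ k) − (#blocks of size ≥ k + 1), so the partition is: 3 block(s) of size 2.
In nonincreasing order the block sizes are [2, 2, 2].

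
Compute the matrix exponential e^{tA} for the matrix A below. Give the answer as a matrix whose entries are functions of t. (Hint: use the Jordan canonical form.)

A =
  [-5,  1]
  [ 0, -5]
e^{tA} =
  [exp(-5*t), t*exp(-5*t)]
  [0, exp(-5*t)]

Strategy: write A = P · J · P⁻¹ where J is a Jordan canonical form, so e^{tA} = P · e^{tJ} · P⁻¹, and e^{tJ} can be computed block-by-block.

A has Jordan form
J =
  [-5,  1]
  [ 0, -5]
(up to reordering of blocks).

Per-block formulas:
  For a 2×2 Jordan block J_2(-5): exp(t · J_2(-5)) = e^(-5t)·(I + t·N), where N is the 2×2 nilpotent shift.

After assembling e^{tJ} and conjugating by P, we get:

e^{tA} =
  [exp(-5*t), t*exp(-5*t)]
  [0, exp(-5*t)]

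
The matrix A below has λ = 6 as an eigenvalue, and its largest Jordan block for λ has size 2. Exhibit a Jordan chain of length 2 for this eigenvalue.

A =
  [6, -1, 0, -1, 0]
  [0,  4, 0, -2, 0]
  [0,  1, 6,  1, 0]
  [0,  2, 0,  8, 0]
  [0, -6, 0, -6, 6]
A Jordan chain for λ = 6 of length 2:
v_1 = (-1, -2, 1, 2, -6)ᵀ
v_2 = (0, 1, 0, 0, 0)ᵀ

Let N = A − (6)·I. We want v_2 with N^2 v_2 = 0 but N^1 v_2 ≠ 0; then v_{j-1} := N · v_j for j = 2, …, 2.

Pick v_2 = (0, 1, 0, 0, 0)ᵀ.
Then v_1 = N · v_2 = (-1, -2, 1, 2, -6)ᵀ.

Sanity check: (A − (6)·I) v_1 = (0, 0, 0, 0, 0)ᵀ = 0. ✓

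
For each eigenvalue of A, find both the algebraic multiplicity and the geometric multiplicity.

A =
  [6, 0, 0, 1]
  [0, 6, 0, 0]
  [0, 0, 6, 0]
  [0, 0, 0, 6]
λ = 6: alg = 4, geom = 3

Step 1 — factor the characteristic polynomial to read off the algebraic multiplicities:
  χ_A(x) = (x - 6)^4

Step 2 — compute geometric multiplicities via the rank-nullity identity g(λ) = n − rank(A − λI):
  rank(A − (6)·I) = 1, so dim ker(A − (6)·I) = n − 1 = 3

Summary:
  λ = 6: algebraic multiplicity = 4, geometric multiplicity = 3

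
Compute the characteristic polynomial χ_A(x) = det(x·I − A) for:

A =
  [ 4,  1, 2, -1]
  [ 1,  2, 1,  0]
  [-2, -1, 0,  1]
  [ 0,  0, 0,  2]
x^4 - 8*x^3 + 24*x^2 - 32*x + 16

Expanding det(x·I − A) (e.g. by cofactor expansion or by noting that A is similar to its Jordan form J, which has the same characteristic polynomial as A) gives
  χ_A(x) = x^4 - 8*x^3 + 24*x^2 - 32*x + 16
which factors as (x - 2)^4. The eigenvalues (with algebraic multiplicities) are λ = 2 with multiplicity 4.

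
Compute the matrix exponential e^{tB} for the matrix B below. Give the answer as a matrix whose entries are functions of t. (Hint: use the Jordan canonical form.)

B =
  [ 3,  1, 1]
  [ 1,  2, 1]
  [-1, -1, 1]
e^{tB} =
  [t^2*exp(2*t)/2 + t*exp(2*t) + exp(2*t), t*exp(2*t), t^2*exp(2*t)/2 + t*exp(2*t)]
  [t*exp(2*t), exp(2*t), t*exp(2*t)]
  [-t^2*exp(2*t)/2 - t*exp(2*t), -t*exp(2*t), -t^2*exp(2*t)/2 - t*exp(2*t) + exp(2*t)]

Strategy: write B = P · J · P⁻¹ where J is a Jordan canonical form, so e^{tB} = P · e^{tJ} · P⁻¹, and e^{tJ} can be computed block-by-block.

B has Jordan form
J =
  [2, 1, 0]
  [0, 2, 1]
  [0, 0, 2]
(up to reordering of blocks).

Per-block formulas:
  For a 3×3 Jordan block J_3(2): exp(t · J_3(2)) = e^(2t)·(I + t·N + (t^2/2)·N^2), where N is the 3×3 nilpotent shift.

After assembling e^{tJ} and conjugating by P, we get:

e^{tB} =
  [t^2*exp(2*t)/2 + t*exp(2*t) + exp(2*t), t*exp(2*t), t^2*exp(2*t)/2 + t*exp(2*t)]
  [t*exp(2*t), exp(2*t), t*exp(2*t)]
  [-t^2*exp(2*t)/2 - t*exp(2*t), -t*exp(2*t), -t^2*exp(2*t)/2 - t*exp(2*t) + exp(2*t)]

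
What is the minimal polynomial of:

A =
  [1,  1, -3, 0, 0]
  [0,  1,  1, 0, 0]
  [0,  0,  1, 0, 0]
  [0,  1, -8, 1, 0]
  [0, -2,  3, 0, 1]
x^3 - 3*x^2 + 3*x - 1

The characteristic polynomial is χ_A(x) = (x - 1)^5, so the eigenvalues are known. The minimal polynomial is
  m_A(x) = Π_λ (x − λ)^{k_λ}
where k_λ is the size of the *largest* Jordan block for λ (equivalently, the smallest k with (A − λI)^k v = 0 for every generalised eigenvector v of λ).

  λ = 1: largest Jordan block has size 3, contributing (x − 1)^3

So m_A(x) = (x - 1)^3 = x^3 - 3*x^2 + 3*x - 1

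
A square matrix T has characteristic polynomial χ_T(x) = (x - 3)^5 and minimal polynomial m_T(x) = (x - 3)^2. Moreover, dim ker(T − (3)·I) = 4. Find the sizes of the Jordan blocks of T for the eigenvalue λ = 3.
Block sizes for λ = 3: [2, 1, 1, 1]

Step 1 — from the characteristic polynomial, algebraic multiplicity of λ = 3 is 5. From dim ker(T − (3)·I) = 4, there are exactly 4 Jordan blocks for λ = 3.
Step 2 — from the minimal polynomial, the factor (x − 3)^2 tells us the largest block for λ = 3 has size 2.
Step 3 — with total size 5, 4 blocks, and largest block 2, the block sizes (in nonincreasing order) are [2, 1, 1, 1].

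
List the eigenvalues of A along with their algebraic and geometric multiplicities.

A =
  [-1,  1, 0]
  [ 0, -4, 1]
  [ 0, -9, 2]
λ = -1: alg = 3, geom = 1

Step 1 — factor the characteristic polynomial to read off the algebraic multiplicities:
  χ_A(x) = (x + 1)^3

Step 2 — compute geometric multiplicities via the rank-nullity identity g(λ) = n − rank(A − λI):
  rank(A − (-1)·I) = 2, so dim ker(A − (-1)·I) = n − 2 = 1

Summary:
  λ = -1: algebraic multiplicity = 3, geometric multiplicity = 1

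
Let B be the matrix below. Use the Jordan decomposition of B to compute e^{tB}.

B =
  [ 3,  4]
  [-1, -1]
e^{tB} =
  [2*t*exp(t) + exp(t), 4*t*exp(t)]
  [-t*exp(t), -2*t*exp(t) + exp(t)]

Strategy: write B = P · J · P⁻¹ where J is a Jordan canonical form, so e^{tB} = P · e^{tJ} · P⁻¹, and e^{tJ} can be computed block-by-block.

B has Jordan form
J =
  [1, 1]
  [0, 1]
(up to reordering of blocks).

Per-block formulas:
  For a 2×2 Jordan block J_2(1): exp(t · J_2(1)) = e^(1t)·(I + t·N), where N is the 2×2 nilpotent shift.

After assembling e^{tJ} and conjugating by P, we get:

e^{tB} =
  [2*t*exp(t) + exp(t), 4*t*exp(t)]
  [-t*exp(t), -2*t*exp(t) + exp(t)]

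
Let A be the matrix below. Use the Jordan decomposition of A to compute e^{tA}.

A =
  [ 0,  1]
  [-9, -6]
e^{tA} =
  [3*t*exp(-3*t) + exp(-3*t), t*exp(-3*t)]
  [-9*t*exp(-3*t), -3*t*exp(-3*t) + exp(-3*t)]

Strategy: write A = P · J · P⁻¹ where J is a Jordan canonical form, so e^{tA} = P · e^{tJ} · P⁻¹, and e^{tJ} can be computed block-by-block.

A has Jordan form
J =
  [-3,  1]
  [ 0, -3]
(up to reordering of blocks).

Per-block formulas:
  For a 2×2 Jordan block J_2(-3): exp(t · J_2(-3)) = e^(-3t)·(I + t·N), where N is the 2×2 nilpotent shift.

After assembling e^{tJ} and conjugating by P, we get:

e^{tA} =
  [3*t*exp(-3*t) + exp(-3*t), t*exp(-3*t)]
  [-9*t*exp(-3*t), -3*t*exp(-3*t) + exp(-3*t)]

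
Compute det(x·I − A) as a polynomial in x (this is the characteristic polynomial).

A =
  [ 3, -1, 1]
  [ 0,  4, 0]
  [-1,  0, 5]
x^3 - 12*x^2 + 48*x - 64

Expanding det(x·I − A) (e.g. by cofactor expansion or by noting that A is similar to its Jordan form J, which has the same characteristic polynomial as A) gives
  χ_A(x) = x^3 - 12*x^2 + 48*x - 64
which factors as (x - 4)^3. The eigenvalues (with algebraic multiplicities) are λ = 4 with multiplicity 3.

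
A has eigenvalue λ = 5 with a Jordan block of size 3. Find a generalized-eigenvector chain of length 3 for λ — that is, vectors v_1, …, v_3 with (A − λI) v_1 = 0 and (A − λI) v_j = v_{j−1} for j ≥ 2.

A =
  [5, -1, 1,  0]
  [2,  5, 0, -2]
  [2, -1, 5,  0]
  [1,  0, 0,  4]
A Jordan chain for λ = 5 of length 3:
v_1 = (-1, -2, -2, -1)ᵀ
v_2 = (-1, 0, -1, 0)ᵀ
v_3 = (0, 1, 0, 0)ᵀ

Let N = A − (5)·I. We want v_3 with N^3 v_3 = 0 but N^2 v_3 ≠ 0; then v_{j-1} := N · v_j for j = 3, …, 2.

Pick v_3 = (0, 1, 0, 0)ᵀ.
Then v_2 = N · v_3 = (-1, 0, -1, 0)ᵀ.
Then v_1 = N · v_2 = (-1, -2, -2, -1)ᵀ.

Sanity check: (A − (5)·I) v_1 = (0, 0, 0, 0)ᵀ = 0. ✓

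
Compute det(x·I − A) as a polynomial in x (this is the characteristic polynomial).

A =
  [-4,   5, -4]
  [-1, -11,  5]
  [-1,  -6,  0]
x^3 + 15*x^2 + 75*x + 125

Expanding det(x·I − A) (e.g. by cofactor expansion or by noting that A is similar to its Jordan form J, which has the same characteristic polynomial as A) gives
  χ_A(x) = x^3 + 15*x^2 + 75*x + 125
which factors as (x + 5)^3. The eigenvalues (with algebraic multiplicities) are λ = -5 with multiplicity 3.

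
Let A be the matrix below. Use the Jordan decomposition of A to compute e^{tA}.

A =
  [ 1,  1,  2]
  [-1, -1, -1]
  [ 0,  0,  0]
e^{tA} =
  [t + 1, t, t^2/2 + 2*t]
  [-t, 1 - t, -t^2/2 - t]
  [0, 0, 1]

Strategy: write A = P · J · P⁻¹ where J is a Jordan canonical form, so e^{tA} = P · e^{tJ} · P⁻¹, and e^{tJ} can be computed block-by-block.

A has Jordan form
J =
  [0, 1, 0]
  [0, 0, 1]
  [0, 0, 0]
(up to reordering of blocks).

Per-block formulas:
  For a 3×3 Jordan block J_3(0): exp(t · J_3(0)) = e^(0t)·(I + t·N + (t^2/2)·N^2), where N is the 3×3 nilpotent shift.

After assembling e^{tJ} and conjugating by P, we get:

e^{tA} =
  [t + 1, t, t^2/2 + 2*t]
  [-t, 1 - t, -t^2/2 - t]
  [0, 0, 1]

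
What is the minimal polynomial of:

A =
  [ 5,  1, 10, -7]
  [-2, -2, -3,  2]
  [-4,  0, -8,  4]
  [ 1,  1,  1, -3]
x^2 + 4*x + 4

The characteristic polynomial is χ_A(x) = (x + 2)^4, so the eigenvalues are known. The minimal polynomial is
  m_A(x) = Π_λ (x − λ)^{k_λ}
where k_λ is the size of the *largest* Jordan block for λ (equivalently, the smallest k with (A − λI)^k v = 0 for every generalised eigenvector v of λ).

  λ = -2: largest Jordan block has size 2, contributing (x + 2)^2

So m_A(x) = (x + 2)^2 = x^2 + 4*x + 4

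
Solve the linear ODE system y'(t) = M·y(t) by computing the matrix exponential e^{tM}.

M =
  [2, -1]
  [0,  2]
e^{tM} =
  [exp(2*t), -t*exp(2*t)]
  [0, exp(2*t)]

Strategy: write M = P · J · P⁻¹ where J is a Jordan canonical form, so e^{tM} = P · e^{tJ} · P⁻¹, and e^{tJ} can be computed block-by-block.

M has Jordan form
J =
  [2, 1]
  [0, 2]
(up to reordering of blocks).

Per-block formulas:
  For a 2×2 Jordan block J_2(2): exp(t · J_2(2)) = e^(2t)·(I + t·N), where N is the 2×2 nilpotent shift.

After assembling e^{tJ} and conjugating by P, we get:

e^{tM} =
  [exp(2*t), -t*exp(2*t)]
  [0, exp(2*t)]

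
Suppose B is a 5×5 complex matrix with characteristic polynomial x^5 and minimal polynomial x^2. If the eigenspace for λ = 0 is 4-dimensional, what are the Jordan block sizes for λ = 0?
Block sizes for λ = 0: [2, 1, 1, 1]

Step 1 — from the characteristic polynomial, algebraic multiplicity of λ = 0 is 5. From dim ker(B − (0)·I) = 4, there are exactly 4 Jordan blocks for λ = 0.
Step 2 — from the minimal polynomial, the factor (x − 0)^2 tells us the largest block for λ = 0 has size 2.
Step 3 — with total size 5, 4 blocks, and largest block 2, the block sizes (in nonincreasing order) are [2, 1, 1, 1].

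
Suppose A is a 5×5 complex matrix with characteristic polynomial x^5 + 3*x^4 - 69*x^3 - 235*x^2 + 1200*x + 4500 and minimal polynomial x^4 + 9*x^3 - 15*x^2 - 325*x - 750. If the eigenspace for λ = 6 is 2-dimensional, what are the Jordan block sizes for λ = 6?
Block sizes for λ = 6: [1, 1]

Step 1 — from the characteristic polynomial, algebraic multiplicity of λ = 6 is 2. From dim ker(A − (6)·I) = 2, there are exactly 2 Jordan blocks for λ = 6.
Step 2 — from the minimal polynomial, the factor (x − 6) tells us the largest block for λ = 6 has size 1.
Step 3 — with total size 2, 2 blocks, and largest block 1, the block sizes (in nonincreasing order) are [1, 1].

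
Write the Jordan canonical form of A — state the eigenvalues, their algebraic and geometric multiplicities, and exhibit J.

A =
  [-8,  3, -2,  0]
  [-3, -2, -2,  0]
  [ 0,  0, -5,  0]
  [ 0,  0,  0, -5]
J_2(-5) ⊕ J_1(-5) ⊕ J_1(-5)

The characteristic polynomial is
  det(x·I − A) = x^4 + 20*x^3 + 150*x^2 + 500*x + 625 = (x + 5)^4

Eigenvalues and multiplicities (the geometric multiplicity of λ is n − rank(A − λI), which equals the number of Jordan blocks for λ):
  λ = -5: algebraic multiplicity = 4, geometric multiplicity = 3

Determining the block sizes for each eigenvalue:
  λ = -5: 3 blocks summing to 4 forces exactly one block of size 2 and the rest size 1 → block sizes [2, 1, 1]

Assembling the blocks gives a Jordan form
J =
  [-5,  1,  0,  0]
  [ 0, -5,  0,  0]
  [ 0,  0, -5,  0]
  [ 0,  0,  0, -5]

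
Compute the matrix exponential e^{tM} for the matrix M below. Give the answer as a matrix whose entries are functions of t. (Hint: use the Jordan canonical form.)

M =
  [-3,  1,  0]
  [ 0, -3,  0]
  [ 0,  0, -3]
e^{tM} =
  [exp(-3*t), t*exp(-3*t), 0]
  [0, exp(-3*t), 0]
  [0, 0, exp(-3*t)]

Strategy: write M = P · J · P⁻¹ where J is a Jordan canonical form, so e^{tM} = P · e^{tJ} · P⁻¹, and e^{tJ} can be computed block-by-block.

M has Jordan form
J =
  [-3,  1,  0]
  [ 0, -3,  0]
  [ 0,  0, -3]
(up to reordering of blocks).

Per-block formulas:
  For a 2×2 Jordan block J_2(-3): exp(t · J_2(-3)) = e^(-3t)·(I + t·N), where N is the 2×2 nilpotent shift.
  For a 1×1 block at λ = -3: exp(t · [-3]) = [e^(-3t)].

After assembling e^{tJ} and conjugating by P, we get:

e^{tM} =
  [exp(-3*t), t*exp(-3*t), 0]
  [0, exp(-3*t), 0]
  [0, 0, exp(-3*t)]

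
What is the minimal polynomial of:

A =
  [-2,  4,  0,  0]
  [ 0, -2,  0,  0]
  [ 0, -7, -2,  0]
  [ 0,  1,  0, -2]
x^2 + 4*x + 4

The characteristic polynomial is χ_A(x) = (x + 2)^4, so the eigenvalues are known. The minimal polynomial is
  m_A(x) = Π_λ (x − λ)^{k_λ}
where k_λ is the size of the *largest* Jordan block for λ (equivalently, the smallest k with (A − λI)^k v = 0 for every generalised eigenvector v of λ).

  λ = -2: largest Jordan block has size 2, contributing (x + 2)^2

So m_A(x) = (x + 2)^2 = x^2 + 4*x + 4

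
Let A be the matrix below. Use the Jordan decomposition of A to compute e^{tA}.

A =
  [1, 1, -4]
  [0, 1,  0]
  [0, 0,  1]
e^{tA} =
  [exp(t), t*exp(t), -4*t*exp(t)]
  [0, exp(t), 0]
  [0, 0, exp(t)]

Strategy: write A = P · J · P⁻¹ where J is a Jordan canonical form, so e^{tA} = P · e^{tJ} · P⁻¹, and e^{tJ} can be computed block-by-block.

A has Jordan form
J =
  [1, 1, 0]
  [0, 1, 0]
  [0, 0, 1]
(up to reordering of blocks).

Per-block formulas:
  For a 2×2 Jordan block J_2(1): exp(t · J_2(1)) = e^(1t)·(I + t·N), where N is the 2×2 nilpotent shift.
  For a 1×1 block at λ = 1: exp(t · [1]) = [e^(1t)].

After assembling e^{tJ} and conjugating by P, we get:

e^{tA} =
  [exp(t), t*exp(t), -4*t*exp(t)]
  [0, exp(t), 0]
  [0, 0, exp(t)]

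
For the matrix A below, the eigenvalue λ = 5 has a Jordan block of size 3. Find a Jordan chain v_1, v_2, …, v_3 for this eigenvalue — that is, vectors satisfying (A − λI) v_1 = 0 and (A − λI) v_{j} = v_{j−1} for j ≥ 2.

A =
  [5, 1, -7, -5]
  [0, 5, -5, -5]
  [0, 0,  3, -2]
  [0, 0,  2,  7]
A Jordan chain for λ = 5 of length 3:
v_1 = (-1, 0, 0, 0)ᵀ
v_2 = (-7, -5, -2, 2)ᵀ
v_3 = (0, 0, 1, 0)ᵀ

Let N = A − (5)·I. We want v_3 with N^3 v_3 = 0 but N^2 v_3 ≠ 0; then v_{j-1} := N · v_j for j = 3, …, 2.

Pick v_3 = (0, 0, 1, 0)ᵀ.
Then v_2 = N · v_3 = (-7, -5, -2, 2)ᵀ.
Then v_1 = N · v_2 = (-1, 0, 0, 0)ᵀ.

Sanity check: (A − (5)·I) v_1 = (0, 0, 0, 0)ᵀ = 0. ✓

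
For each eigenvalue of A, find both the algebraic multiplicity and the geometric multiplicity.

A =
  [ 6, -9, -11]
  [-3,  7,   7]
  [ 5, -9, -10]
λ = 1: alg = 3, geom = 1

Step 1 — factor the characteristic polynomial to read off the algebraic multiplicities:
  χ_A(x) = (x - 1)^3

Step 2 — compute geometric multiplicities via the rank-nullity identity g(λ) = n − rank(A − λI):
  rank(A − (1)·I) = 2, so dim ker(A − (1)·I) = n − 2 = 1

Summary:
  λ = 1: algebraic multiplicity = 3, geometric multiplicity = 1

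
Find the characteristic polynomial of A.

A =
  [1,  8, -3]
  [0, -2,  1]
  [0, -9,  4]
x^3 - 3*x^2 + 3*x - 1

Expanding det(x·I − A) (e.g. by cofactor expansion or by noting that A is similar to its Jordan form J, which has the same characteristic polynomial as A) gives
  χ_A(x) = x^3 - 3*x^2 + 3*x - 1
which factors as (x - 1)^3. The eigenvalues (with algebraic multiplicities) are λ = 1 with multiplicity 3.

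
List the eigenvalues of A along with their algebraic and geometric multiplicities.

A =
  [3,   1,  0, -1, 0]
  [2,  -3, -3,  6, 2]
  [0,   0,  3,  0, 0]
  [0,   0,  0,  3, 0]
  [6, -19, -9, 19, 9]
λ = 3: alg = 5, geom = 3

Step 1 — factor the characteristic polynomial to read off the algebraic multiplicities:
  χ_A(x) = (x - 3)^5

Step 2 — compute geometric multiplicities via the rank-nullity identity g(λ) = n − rank(A − λI):
  rank(A − (3)·I) = 2, so dim ker(A − (3)·I) = n − 2 = 3

Summary:
  λ = 3: algebraic multiplicity = 5, geometric multiplicity = 3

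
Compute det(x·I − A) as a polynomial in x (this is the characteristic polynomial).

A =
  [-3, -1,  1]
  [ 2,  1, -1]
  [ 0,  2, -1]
x^3 + 3*x^2 + 3*x + 1

Expanding det(x·I − A) (e.g. by cofactor expansion or by noting that A is similar to its Jordan form J, which has the same characteristic polynomial as A) gives
  χ_A(x) = x^3 + 3*x^2 + 3*x + 1
which factors as (x + 1)^3. The eigenvalues (with algebraic multiplicities) are λ = -1 with multiplicity 3.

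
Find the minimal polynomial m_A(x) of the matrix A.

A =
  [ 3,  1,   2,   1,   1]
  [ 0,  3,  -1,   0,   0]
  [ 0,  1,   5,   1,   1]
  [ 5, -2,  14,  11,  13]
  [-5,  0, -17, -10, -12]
x^4 - 7*x^3 + 9*x^2 + 27*x - 54

The characteristic polynomial is χ_A(x) = (x - 3)^4*(x + 2), so the eigenvalues are known. The minimal polynomial is
  m_A(x) = Π_λ (x − λ)^{k_λ}
where k_λ is the size of the *largest* Jordan block for λ (equivalently, the smallest k with (A − λI)^k v = 0 for every generalised eigenvector v of λ).

  λ = -2: largest Jordan block has size 1, contributing (x + 2)
  λ = 3: largest Jordan block has size 3, contributing (x − 3)^3

So m_A(x) = (x - 3)^3*(x + 2) = x^4 - 7*x^3 + 9*x^2 + 27*x - 54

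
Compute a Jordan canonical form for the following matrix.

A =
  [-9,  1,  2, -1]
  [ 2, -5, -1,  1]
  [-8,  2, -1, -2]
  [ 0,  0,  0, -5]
J_3(-5) ⊕ J_1(-5)

The characteristic polynomial is
  det(x·I − A) = x^4 + 20*x^3 + 150*x^2 + 500*x + 625 = (x + 5)^4

Eigenvalues and multiplicities (the geometric multiplicity of λ is n − rank(A − λI), which equals the number of Jordan blocks for λ):
  λ = -5: algebraic multiplicity = 4, geometric multiplicity = 2

Determining the block sizes for each eigenvalue:
  λ = -5: with am = 4 and gm = 2, the partition is not yet determined (e.g. several partitions of 4 into 2 parts exist). Let N = A − (-5)·I. Computing rank(N^1) = 2, rank(N^2) = 1, rank(N^3) = 0; the number of blocks of size ≥ j is rank(N^{j−1}) − rank(N^j), giving [2, 1, 1]. So we have 1 block(s) of size 3, 1 block(s) of size 1 → block sizes [3, 1]

Assembling the blocks gives a Jordan form
J =
  [-5,  1,  0,  0]
  [ 0, -5,  1,  0]
  [ 0,  0, -5,  0]
  [ 0,  0,  0, -5]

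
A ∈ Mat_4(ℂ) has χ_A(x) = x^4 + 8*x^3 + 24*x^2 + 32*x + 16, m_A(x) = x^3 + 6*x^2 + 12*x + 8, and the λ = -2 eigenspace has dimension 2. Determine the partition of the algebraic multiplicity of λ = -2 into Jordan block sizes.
Block sizes for λ = -2: [3, 1]

Step 1 — from the characteristic polynomial, algebraic multiplicity of λ = -2 is 4. From dim ker(A − (-2)·I) = 2, there are exactly 2 Jordan blocks for λ = -2.
Step 2 — from the minimal polynomial, the factor (x + 2)^3 tells us the largest block for λ = -2 has size 3.
Step 3 — with total size 4, 2 blocks, and largest block 3, the block sizes (in nonincreasing order) are [3, 1].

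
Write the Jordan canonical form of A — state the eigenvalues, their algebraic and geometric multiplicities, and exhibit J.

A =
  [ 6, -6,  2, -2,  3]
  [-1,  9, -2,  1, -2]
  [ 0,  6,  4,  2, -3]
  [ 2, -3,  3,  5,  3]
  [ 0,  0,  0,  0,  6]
J_3(6) ⊕ J_2(6)

The characteristic polynomial is
  det(x·I − A) = x^5 - 30*x^4 + 360*x^3 - 2160*x^2 + 6480*x - 7776 = (x - 6)^5

Eigenvalues and multiplicities (the geometric multiplicity of λ is n − rank(A − λI), which equals the number of Jordan blocks for λ):
  λ = 6: algebraic multiplicity = 5, geometric multiplicity = 2

Determining the block sizes for each eigenvalue:
  λ = 6: with am = 5 and gm = 2, the partition is not yet determined (e.g. several partitions of 5 into 2 parts exist). Let N = A − (6)·I. Computing rank(N^1) = 3, rank(N^2) = 1, rank(N^3) = 0; the number of blocks of size ≥ j is rank(N^{j−1}) − rank(N^j), giving [2, 2, 1]. So we have 1 block(s) of size 3, 1 block(s) of size 2 → block sizes [3, 2]

Assembling the blocks gives a Jordan form
J =
  [6, 1, 0, 0, 0]
  [0, 6, 1, 0, 0]
  [0, 0, 6, 0, 0]
  [0, 0, 0, 6, 1]
  [0, 0, 0, 0, 6]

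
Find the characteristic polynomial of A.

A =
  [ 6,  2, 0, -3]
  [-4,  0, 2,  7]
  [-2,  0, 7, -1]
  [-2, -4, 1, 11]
x^4 - 24*x^3 + 216*x^2 - 864*x + 1296

Expanding det(x·I − A) (e.g. by cofactor expansion or by noting that A is similar to its Jordan form J, which has the same characteristic polynomial as A) gives
  χ_A(x) = x^4 - 24*x^3 + 216*x^2 - 864*x + 1296
which factors as (x - 6)^4. The eigenvalues (with algebraic multiplicities) are λ = 6 with multiplicity 4.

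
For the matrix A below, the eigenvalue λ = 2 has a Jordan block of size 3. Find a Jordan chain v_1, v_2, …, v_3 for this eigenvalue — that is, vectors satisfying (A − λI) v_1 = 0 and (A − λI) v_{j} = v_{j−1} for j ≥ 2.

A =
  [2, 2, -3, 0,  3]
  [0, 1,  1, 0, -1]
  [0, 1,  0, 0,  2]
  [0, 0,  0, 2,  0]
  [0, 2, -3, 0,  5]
A Jordan chain for λ = 2 of length 3:
v_1 = (1, 0, 1, 0, 1)ᵀ
v_2 = (2, -1, 1, 0, 2)ᵀ
v_3 = (0, 1, 0, 0, 0)ᵀ

Let N = A − (2)·I. We want v_3 with N^3 v_3 = 0 but N^2 v_3 ≠ 0; then v_{j-1} := N · v_j for j = 3, …, 2.

Pick v_3 = (0, 1, 0, 0, 0)ᵀ.
Then v_2 = N · v_3 = (2, -1, 1, 0, 2)ᵀ.
Then v_1 = N · v_2 = (1, 0, 1, 0, 1)ᵀ.

Sanity check: (A − (2)·I) v_1 = (0, 0, 0, 0, 0)ᵀ = 0. ✓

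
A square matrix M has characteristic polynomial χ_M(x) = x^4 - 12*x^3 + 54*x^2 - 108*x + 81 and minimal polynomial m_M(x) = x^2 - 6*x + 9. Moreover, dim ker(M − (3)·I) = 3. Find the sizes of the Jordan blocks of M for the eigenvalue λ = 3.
Block sizes for λ = 3: [2, 1, 1]

Step 1 — from the characteristic polynomial, algebraic multiplicity of λ = 3 is 4. From dim ker(M − (3)·I) = 3, there are exactly 3 Jordan blocks for λ = 3.
Step 2 — from the minimal polynomial, the factor (x − 3)^2 tells us the largest block for λ = 3 has size 2.
Step 3 — with total size 4, 3 blocks, and largest block 2, the block sizes (in nonincreasing order) are [2, 1, 1].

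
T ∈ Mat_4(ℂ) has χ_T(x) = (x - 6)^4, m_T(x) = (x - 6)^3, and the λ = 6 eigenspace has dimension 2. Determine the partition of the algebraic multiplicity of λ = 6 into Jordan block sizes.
Block sizes for λ = 6: [3, 1]

Step 1 — from the characteristic polynomial, algebraic multiplicity of λ = 6 is 4. From dim ker(T − (6)·I) = 2, there are exactly 2 Jordan blocks for λ = 6.
Step 2 — from the minimal polynomial, the factor (x − 6)^3 tells us the largest block for λ = 6 has size 3.
Step 3 — with total size 4, 2 blocks, and largest block 3, the block sizes (in nonincreasing order) are [3, 1].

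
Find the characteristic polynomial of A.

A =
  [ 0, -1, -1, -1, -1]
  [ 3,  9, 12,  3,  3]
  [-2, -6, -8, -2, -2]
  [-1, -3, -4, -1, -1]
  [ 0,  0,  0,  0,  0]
x^5

Expanding det(x·I − A) (e.g. by cofactor expansion or by noting that A is similar to its Jordan form J, which has the same characteristic polynomial as A) gives
  χ_A(x) = x^5
which factors as x^5. The eigenvalues (with algebraic multiplicities) are λ = 0 with multiplicity 5.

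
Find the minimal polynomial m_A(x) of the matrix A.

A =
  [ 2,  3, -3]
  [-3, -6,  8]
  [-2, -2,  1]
x^3 + 3*x^2 + 3*x + 1

The characteristic polynomial is χ_A(x) = (x + 1)^3, so the eigenvalues are known. The minimal polynomial is
  m_A(x) = Π_λ (x − λ)^{k_λ}
where k_λ is the size of the *largest* Jordan block for λ (equivalently, the smallest k with (A − λI)^k v = 0 for every generalised eigenvector v of λ).

  λ = -1: largest Jordan block has size 3, contributing (x + 1)^3

So m_A(x) = (x + 1)^3 = x^3 + 3*x^2 + 3*x + 1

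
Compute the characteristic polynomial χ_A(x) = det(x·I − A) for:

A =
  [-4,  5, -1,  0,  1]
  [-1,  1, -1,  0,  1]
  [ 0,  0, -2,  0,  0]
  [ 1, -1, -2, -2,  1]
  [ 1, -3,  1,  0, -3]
x^5 + 10*x^4 + 40*x^3 + 80*x^2 + 80*x + 32

Expanding det(x·I − A) (e.g. by cofactor expansion or by noting that A is similar to its Jordan form J, which has the same characteristic polynomial as A) gives
  χ_A(x) = x^5 + 10*x^4 + 40*x^3 + 80*x^2 + 80*x + 32
which factors as (x + 2)^5. The eigenvalues (with algebraic multiplicities) are λ = -2 with multiplicity 5.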